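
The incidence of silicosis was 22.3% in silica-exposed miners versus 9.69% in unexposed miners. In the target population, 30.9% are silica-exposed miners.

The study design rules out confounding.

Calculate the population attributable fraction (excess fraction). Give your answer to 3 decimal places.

PAF ≈ 0.287

p₁ = 0.223, p₀ = 0.0969.
Overall risk P(Y=1) = π·p₁ + (1−π)·p₀ = 0.309×0.223 + 0.691×0.0969 = 0.13586.
Under exogeneity, PAF = [P(Y=1) − p₀] / P(Y=1).
PAF = (0.13586 − 0.0969) / 0.13586 ≈ 0.2868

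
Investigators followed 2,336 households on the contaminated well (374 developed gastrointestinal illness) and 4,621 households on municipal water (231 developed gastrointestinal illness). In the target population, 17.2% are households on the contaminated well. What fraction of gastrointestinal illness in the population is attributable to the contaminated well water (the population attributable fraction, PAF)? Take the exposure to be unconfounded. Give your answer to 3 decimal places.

p₁ = P(outcome | exposed) = 374/2336 = 0.1601
p₀ = P(outcome | unexposed) = 231/4621 = 0.049989
Overall risk P(Y=1) = π·p₁ + (1−π)·p₀ = 0.172×0.1601 + 0.828×0.049989 = 0.068929.
Under exogeneity, PAF = [P(Y=1) − p₀] / P(Y=1).
PAF = (0.068929 − 0.049989) / 0.068929 ≈ 0.2748

PAF ≈ 0.275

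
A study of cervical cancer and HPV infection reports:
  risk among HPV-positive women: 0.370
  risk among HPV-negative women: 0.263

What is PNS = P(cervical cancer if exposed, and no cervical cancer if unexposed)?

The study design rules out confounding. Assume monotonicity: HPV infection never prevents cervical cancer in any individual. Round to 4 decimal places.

PNS ≈ 0.1070

Let p₁ = 0.37, p₀ = 0.263.
Under exogeneity and monotonicity, PNS = p₁ − p₀.
PNS = 0.37 − 0.263 = 0.107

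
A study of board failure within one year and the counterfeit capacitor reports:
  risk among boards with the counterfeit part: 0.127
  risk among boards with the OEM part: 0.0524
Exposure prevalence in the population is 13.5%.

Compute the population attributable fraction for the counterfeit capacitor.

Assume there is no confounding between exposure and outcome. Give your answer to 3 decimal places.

Let p₁ = 0.127, p₀ = 0.0524.
Overall risk P(Y=1) = π·p₁ + (1−π)·p₀ = 0.135×0.127 + 0.865×0.0524 = 0.062471.
Under exogeneity, PAF = [P(Y=1) − p₀] / P(Y=1).
PAF = (0.062471 − 0.0524) / 0.062471 ≈ 0.1612

PAF ≈ 0.161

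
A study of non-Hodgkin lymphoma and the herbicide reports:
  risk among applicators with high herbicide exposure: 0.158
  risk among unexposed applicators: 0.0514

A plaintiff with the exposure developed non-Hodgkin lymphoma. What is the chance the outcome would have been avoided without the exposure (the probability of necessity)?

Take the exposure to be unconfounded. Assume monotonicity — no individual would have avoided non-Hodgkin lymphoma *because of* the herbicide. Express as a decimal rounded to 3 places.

Let p₁ = 0.158, p₀ = 0.0514.
Under exogeneity and monotonicity, PN = (p₁ − p₀) / p₁.
PN = (0.158 − 0.0514) / 0.158 = 0.1066 / 0.158 ≈ 0.6747

PN ≈ 0.675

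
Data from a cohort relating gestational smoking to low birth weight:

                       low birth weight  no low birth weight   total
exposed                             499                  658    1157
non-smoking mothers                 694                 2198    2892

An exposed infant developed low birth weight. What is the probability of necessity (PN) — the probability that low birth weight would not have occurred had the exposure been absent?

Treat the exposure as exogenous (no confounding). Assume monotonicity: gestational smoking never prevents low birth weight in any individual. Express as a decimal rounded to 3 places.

p₁ = P(outcome | exposed) = 499/1157 = 0.43129
p₀ = P(outcome | unexposed) = 694/2892 = 0.23997
Under exogeneity and monotonicity, PN = (p₁ − p₀) / p₁.
PN = (0.43129 − 0.23997) / 0.43129 = 0.19132 / 0.43129 ≈ 0.4436

PN ≈ 0.444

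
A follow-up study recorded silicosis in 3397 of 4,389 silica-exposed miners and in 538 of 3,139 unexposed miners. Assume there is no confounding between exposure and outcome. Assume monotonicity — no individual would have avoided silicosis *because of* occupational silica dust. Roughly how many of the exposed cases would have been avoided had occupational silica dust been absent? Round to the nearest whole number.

about 2645 cases

p₁ = P(outcome | exposed) = 3397/4389 = 0.77398
p₀ = P(outcome | unexposed) = 538/3139 = 0.17139
PN = (p₁ − p₀)/p₁ = (0.77398 − 0.17139) / 0.77398 ≈ 0.77856.
Attributable cases ≈ PN × (exposed cases) = 0.77856 × 3397 ≈ 2644.76.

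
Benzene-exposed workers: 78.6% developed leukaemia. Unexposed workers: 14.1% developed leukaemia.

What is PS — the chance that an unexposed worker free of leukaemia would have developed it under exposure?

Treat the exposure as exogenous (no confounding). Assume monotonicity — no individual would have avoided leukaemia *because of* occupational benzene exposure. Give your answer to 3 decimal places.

p₁ = 0.786, p₀ = 0.141.
Under exogeneity and monotonicity, PS = (p₁ − p₀) / (1 − p₀).
PS = (0.786 − 0.141) / (1 − 0.141) = 0.645 / 0.859 ≈ 0.7509

PS ≈ 0.751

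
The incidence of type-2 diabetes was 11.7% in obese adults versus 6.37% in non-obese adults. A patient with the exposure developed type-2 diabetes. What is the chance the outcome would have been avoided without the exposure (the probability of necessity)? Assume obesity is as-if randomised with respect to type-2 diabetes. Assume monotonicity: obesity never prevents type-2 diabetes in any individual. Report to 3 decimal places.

p₁ = 0.117, p₀ = 0.0637.
Under exogeneity and monotonicity, PN = (p₁ − p₀) / p₁.
PN = (0.117 − 0.0637) / 0.117 = 0.0533 / 0.117 ≈ 0.4556

PN ≈ 0.456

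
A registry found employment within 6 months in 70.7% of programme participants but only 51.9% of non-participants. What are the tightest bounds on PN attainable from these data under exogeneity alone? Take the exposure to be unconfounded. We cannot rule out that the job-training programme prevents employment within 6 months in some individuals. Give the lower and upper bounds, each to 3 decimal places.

0.266 ≤ PN ≤ 0.680

p₁ = 0.707, p₀ = 0.519.
Under exogeneity alone the bounds on PN are max{0,(p₁−p₀)/p₁} ≤ PN ≤ min{1,(1−p₀)/p₁}.
  lower = (p₁ − p₀)/p₁ = 0.188 / 0.707 ≈ 0.2659
  upper = min{1, (1 − p₀)/p₁} = 0.481 / 0.707 ≈ 0.6803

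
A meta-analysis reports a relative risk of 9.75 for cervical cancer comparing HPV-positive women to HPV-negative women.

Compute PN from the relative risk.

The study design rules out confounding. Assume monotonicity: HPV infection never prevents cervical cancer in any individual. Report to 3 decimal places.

PN ≈ 0.897

Under exogeneity and monotonicity, PN = (RR − 1) / RR = 1 − 1/RR.
PN = (9.75 − 1) / 9.75 = 8.75 / 9.75 ≈ 0.8974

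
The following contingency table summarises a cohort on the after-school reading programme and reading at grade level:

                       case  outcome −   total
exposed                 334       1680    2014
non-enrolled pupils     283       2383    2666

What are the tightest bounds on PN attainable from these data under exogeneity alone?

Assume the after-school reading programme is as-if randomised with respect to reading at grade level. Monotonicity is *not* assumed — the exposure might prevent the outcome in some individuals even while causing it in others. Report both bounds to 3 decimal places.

0.360 ≤ PN ≤ 1.000

p₁ = P(outcome | exposed) = 334/2014 = 0.16584
p₀ = P(outcome | unexposed) = 283/2666 = 0.10615
Under exogeneity alone the bounds on PN are max{0,(p₁−p₀)/p₁} ≤ PN ≤ min{1,(1−p₀)/p₁}.
  lower = (p₁ − p₀)/p₁ = 0.059688 / 0.16584 ≈ 0.3599
  upper = min{1, (1 − p₀)/p₁} = 0.89385 / 0.16584 ≈ 5.3899 → capped at 1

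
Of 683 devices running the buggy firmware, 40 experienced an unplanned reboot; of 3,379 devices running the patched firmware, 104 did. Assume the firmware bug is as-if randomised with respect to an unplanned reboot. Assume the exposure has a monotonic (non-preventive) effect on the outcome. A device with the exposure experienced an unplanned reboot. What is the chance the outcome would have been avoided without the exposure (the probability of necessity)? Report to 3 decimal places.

PN ≈ 0.474

p₁ = P(outcome | exposed) = 40/683 = 0.058565
p₀ = P(outcome | unexposed) = 104/3379 = 0.030778
Under exogeneity and monotonicity, PN = (p₁ − p₀) / p₁.
PN = (0.058565 − 0.030778) / 0.058565 = 0.027787 / 0.058565 ≈ 0.4745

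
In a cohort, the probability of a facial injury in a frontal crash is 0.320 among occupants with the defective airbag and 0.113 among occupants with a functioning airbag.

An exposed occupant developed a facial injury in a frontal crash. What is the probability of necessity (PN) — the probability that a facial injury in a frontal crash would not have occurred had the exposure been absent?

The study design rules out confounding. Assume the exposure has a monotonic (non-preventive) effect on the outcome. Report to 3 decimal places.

Let p₁ = 0.32, p₀ = 0.113.
Under exogeneity and monotonicity, PN = (p₁ − p₀) / p₁.
PN = (0.32 − 0.113) / 0.32 = 0.207 / 0.32 ≈ 0.6469

PN ≈ 0.647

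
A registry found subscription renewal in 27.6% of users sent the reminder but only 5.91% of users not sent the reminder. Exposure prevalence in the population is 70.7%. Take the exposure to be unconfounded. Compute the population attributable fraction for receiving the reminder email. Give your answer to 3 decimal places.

PAF ≈ 0.722

p₁ = 0.276, p₀ = 0.0591.
Overall risk P(Y=1) = π·p₁ + (1−π)·p₀ = 0.707×0.276 + 0.293×0.0591 = 0.21245.
Under exogeneity, PAF = [P(Y=1) − p₀] / P(Y=1).
PAF = (0.21245 − 0.0591) / 0.21245 ≈ 0.7218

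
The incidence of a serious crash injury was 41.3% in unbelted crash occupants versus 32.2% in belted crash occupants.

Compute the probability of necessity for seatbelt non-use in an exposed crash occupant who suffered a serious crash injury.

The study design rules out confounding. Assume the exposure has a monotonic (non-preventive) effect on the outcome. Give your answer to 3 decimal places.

PN ≈ 0.220

p₁ = 0.413, p₀ = 0.322.
Under exogeneity and monotonicity, PN = (p₁ − p₀) / p₁.
PN = (0.413 − 0.322) / 0.413 = 0.091 / 0.413 ≈ 0.2203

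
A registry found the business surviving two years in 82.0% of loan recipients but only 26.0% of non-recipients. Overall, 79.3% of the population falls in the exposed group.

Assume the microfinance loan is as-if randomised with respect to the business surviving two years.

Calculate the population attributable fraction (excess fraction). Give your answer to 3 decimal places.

PAF ≈ 0.631

p₁ = 0.82, p₀ = 0.26.
Overall risk P(Y=1) = π·p₁ + (1−π)·p₀ = 0.793×0.82 + 0.207×0.26 = 0.70408.
Under exogeneity, PAF = [P(Y=1) − p₀] / P(Y=1).
PAF = (0.70408 − 0.26) / 0.70408 ≈ 0.6307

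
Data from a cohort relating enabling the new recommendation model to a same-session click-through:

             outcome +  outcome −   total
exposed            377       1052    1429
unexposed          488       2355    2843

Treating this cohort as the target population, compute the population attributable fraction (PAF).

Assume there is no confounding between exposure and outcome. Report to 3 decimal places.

p₁ = P(outcome | exposed) = 377/1429 = 0.26382
p₀ = P(outcome | unexposed) = 488/2843 = 0.17165
Exposure prevalence π = 1429/4272 = 0.3345; overall risk P(Y=1) = 0.20248.
Under exogeneity, PAF = [P(Y=1) − p₀]/P(Y=1).
PAF = (0.20248 − 0.17165) / 0.20248 ≈ 0.1523

PAF ≈ 0.152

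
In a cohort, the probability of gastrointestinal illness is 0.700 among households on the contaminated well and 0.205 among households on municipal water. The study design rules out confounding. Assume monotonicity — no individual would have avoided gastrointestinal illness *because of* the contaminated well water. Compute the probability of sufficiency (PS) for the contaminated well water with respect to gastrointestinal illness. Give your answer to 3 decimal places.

PS ≈ 0.623

Let p₁ = 0.7, p₀ = 0.205.
Under exogeneity and monotonicity, PS = (p₁ − p₀) / (1 − p₀).
PS = (0.7 − 0.205) / (1 − 0.205) = 0.495 / 0.795 ≈ 0.6226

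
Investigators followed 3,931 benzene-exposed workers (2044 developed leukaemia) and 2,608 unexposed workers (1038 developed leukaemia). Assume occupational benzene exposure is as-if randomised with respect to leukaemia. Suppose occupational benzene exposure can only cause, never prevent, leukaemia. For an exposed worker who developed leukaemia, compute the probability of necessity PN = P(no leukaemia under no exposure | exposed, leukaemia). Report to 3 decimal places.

PN ≈ 0.235

p₁ = P(outcome | exposed) = 2044/3931 = 0.51997
p₀ = P(outcome | unexposed) = 1038/2608 = 0.39801
Under exogeneity and monotonicity, PN = (p₁ − p₀) / p₁.
PN = (0.51997 − 0.39801) / 0.51997 = 0.12196 / 0.51997 ≈ 0.2346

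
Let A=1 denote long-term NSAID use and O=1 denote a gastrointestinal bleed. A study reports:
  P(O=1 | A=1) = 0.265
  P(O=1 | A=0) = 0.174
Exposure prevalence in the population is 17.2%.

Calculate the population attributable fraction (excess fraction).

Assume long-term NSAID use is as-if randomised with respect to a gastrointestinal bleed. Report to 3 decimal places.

Let p₁ = 0.265, p₀ = 0.174.
Overall risk P(Y=1) = π·p₁ + (1−π)·p₀ = 0.172×0.265 + 0.828×0.174 = 0.18965.
Under exogeneity, PAF = [P(Y=1) − p₀] / P(Y=1).
PAF = (0.18965 − 0.174) / 0.18965 ≈ 0.0825

PAF ≈ 0.083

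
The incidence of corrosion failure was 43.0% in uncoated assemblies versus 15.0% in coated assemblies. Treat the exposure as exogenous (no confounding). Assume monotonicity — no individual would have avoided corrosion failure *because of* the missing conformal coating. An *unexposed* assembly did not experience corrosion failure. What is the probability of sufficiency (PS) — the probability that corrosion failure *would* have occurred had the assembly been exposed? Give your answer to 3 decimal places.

p₁ = 0.43, p₀ = 0.15.
Under exogeneity and monotonicity, PS = (p₁ − p₀) / (1 − p₀).
PS = (0.43 − 0.15) / (1 − 0.15) = 0.28 / 0.85 ≈ 0.3294

PS ≈ 0.329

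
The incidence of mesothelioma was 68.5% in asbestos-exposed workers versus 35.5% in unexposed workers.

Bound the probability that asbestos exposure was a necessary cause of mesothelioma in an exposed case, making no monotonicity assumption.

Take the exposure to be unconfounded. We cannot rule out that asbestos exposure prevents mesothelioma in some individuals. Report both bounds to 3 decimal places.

0.482 ≤ PN ≤ 0.942

p₁ = 0.685, p₀ = 0.355.
Under exogeneity alone the bounds on PN are max{0,(p₁−p₀)/p₁} ≤ PN ≤ min{1,(1−p₀)/p₁}.
  lower = (p₁ − p₀)/p₁ = 0.33 / 0.685 ≈ 0.4818
  upper = min{1, (1 − p₀)/p₁} = 0.645 / 0.685 ≈ 0.9416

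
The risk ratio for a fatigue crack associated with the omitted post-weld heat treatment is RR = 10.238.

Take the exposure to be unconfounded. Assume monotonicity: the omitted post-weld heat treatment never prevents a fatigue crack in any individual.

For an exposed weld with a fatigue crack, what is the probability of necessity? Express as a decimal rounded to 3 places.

PN ≈ 0.902

Under exogeneity and monotonicity, PN = (RR − 1) / RR = 1 − 1/RR.
PN = (10.238 − 1) / 10.238 = 9.238 / 10.238 ≈ 0.9023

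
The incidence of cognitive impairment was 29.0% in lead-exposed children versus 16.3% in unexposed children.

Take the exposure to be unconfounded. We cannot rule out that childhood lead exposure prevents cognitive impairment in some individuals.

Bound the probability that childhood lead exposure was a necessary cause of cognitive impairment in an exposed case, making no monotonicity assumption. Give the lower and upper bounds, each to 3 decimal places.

p₁ = 0.29, p₀ = 0.163.
Under exogeneity alone the bounds on PN are max{0,(p₁−p₀)/p₁} ≤ PN ≤ min{1,(1−p₀)/p₁}.
  lower = (p₁ − p₀)/p₁ = 0.127 / 0.29 ≈ 0.4379
  upper = min{1, (1 − p₀)/p₁} = 0.837 / 0.29 ≈ 2.8862 → capped at 1

0.438 ≤ PN ≤ 1.000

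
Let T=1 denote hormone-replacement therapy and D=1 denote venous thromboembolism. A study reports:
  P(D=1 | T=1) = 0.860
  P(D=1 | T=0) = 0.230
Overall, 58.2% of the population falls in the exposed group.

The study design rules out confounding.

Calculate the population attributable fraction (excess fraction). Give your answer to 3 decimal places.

Let p₁ = 0.86, p₀ = 0.23.
Overall risk P(Y=1) = π·p₁ + (1−π)·p₀ = 0.582×0.86 + 0.418×0.23 = 0.59666.
Under exogeneity, PAF = [P(Y=1) − p₀] / P(Y=1).
PAF = (0.59666 − 0.23) / 0.59666 ≈ 0.6145

PAF ≈ 0.615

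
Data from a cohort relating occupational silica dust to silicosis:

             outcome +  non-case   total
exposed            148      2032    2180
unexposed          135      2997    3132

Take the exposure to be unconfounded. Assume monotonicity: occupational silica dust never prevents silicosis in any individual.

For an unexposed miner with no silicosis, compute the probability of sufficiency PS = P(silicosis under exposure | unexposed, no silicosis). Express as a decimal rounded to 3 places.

PS ≈ 0.026

p₁ = P(outcome | exposed) = 148/2180 = 0.06789
p₀ = P(outcome | unexposed) = 135/3132 = 0.043103
Under exogeneity and monotonicity, PS = (p₁ − p₀) / (1 − p₀).
PS = (0.06789 − 0.043103) / (1 − 0.043103) = 0.024786 / 0.9569 ≈ 0.0259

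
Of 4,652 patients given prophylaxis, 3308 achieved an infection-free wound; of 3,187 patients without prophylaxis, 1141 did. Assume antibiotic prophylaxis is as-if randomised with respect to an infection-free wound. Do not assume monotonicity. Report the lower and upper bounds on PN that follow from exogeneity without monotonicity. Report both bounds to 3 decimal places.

p₁ = P(outcome | exposed) = 3308/4652 = 0.71109
p₀ = P(outcome | unexposed) = 1141/3187 = 0.35802
Under exogeneity alone the bounds on PN are max{0,(p₁−p₀)/p₁} ≤ PN ≤ min{1,(1−p₀)/p₁}.
  lower = (p₁ − p₀)/p₁ = 0.35308 / 0.71109 ≈ 0.4965
  upper = min{1, (1 − p₀)/p₁} = 0.64198 / 0.71109 ≈ 0.9028

0.497 ≤ PN ≤ 0.903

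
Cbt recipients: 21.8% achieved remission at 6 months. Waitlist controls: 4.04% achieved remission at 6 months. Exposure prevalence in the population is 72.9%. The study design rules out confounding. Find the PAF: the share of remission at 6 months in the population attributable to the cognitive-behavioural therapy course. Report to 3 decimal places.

PAF ≈ 0.762

p₁ = 0.218, p₀ = 0.0404.
Overall risk P(Y=1) = π·p₁ + (1−π)·p₀ = 0.729×0.218 + 0.271×0.0404 = 0.16987.
Under exogeneity, PAF = [P(Y=1) − p₀] / P(Y=1).
PAF = (0.16987 − 0.0404) / 0.16987 ≈ 0.7622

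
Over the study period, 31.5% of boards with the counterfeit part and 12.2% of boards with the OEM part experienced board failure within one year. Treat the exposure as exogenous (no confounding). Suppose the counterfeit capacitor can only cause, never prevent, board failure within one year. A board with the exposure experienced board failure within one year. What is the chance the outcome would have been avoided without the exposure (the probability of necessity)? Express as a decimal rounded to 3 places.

p₁ = 0.315, p₀ = 0.122.
Under exogeneity and monotonicity, PN = (p₁ − p₀) / p₁.
PN = (0.315 − 0.122) / 0.315 = 0.193 / 0.315 ≈ 0.6127

PN ≈ 0.613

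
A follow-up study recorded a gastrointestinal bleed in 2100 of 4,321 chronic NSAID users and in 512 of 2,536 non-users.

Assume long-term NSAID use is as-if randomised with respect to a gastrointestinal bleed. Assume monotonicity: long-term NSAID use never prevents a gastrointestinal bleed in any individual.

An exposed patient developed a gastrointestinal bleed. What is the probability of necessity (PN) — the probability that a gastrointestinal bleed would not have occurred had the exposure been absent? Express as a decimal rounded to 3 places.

p₁ = P(outcome | exposed) = 2100/4321 = 0.486
p₀ = P(outcome | unexposed) = 512/2536 = 0.20189
Under exogeneity and monotonicity, PN = (p₁ − p₀) / p₁.
PN = (0.486 − 0.20189) / 0.486 = 0.28411 / 0.486 ≈ 0.5846

PN ≈ 0.585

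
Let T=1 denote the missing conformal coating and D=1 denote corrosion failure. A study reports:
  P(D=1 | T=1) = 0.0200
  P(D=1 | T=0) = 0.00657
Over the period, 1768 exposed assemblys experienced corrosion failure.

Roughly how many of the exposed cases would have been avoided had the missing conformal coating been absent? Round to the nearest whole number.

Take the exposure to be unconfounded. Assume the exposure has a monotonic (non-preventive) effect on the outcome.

Let p₁ = 0.02, p₀ = 0.00657.
PN = (p₁ − p₀)/p₁ = (0.02 − 0.00657) / 0.02 ≈ 0.67150.
Attributable cases ≈ PN × (exposed cases) = 0.67150 × 1768 ≈ 1187.21.

about 1187 cases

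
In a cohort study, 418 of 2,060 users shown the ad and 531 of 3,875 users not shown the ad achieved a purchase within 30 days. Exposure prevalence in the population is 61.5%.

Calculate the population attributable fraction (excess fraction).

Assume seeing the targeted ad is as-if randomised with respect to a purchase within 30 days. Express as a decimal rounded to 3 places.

PAF ≈ 0.228

p₁ = P(outcome | exposed) = 418/2060 = 0.20291
p₀ = P(outcome | unexposed) = 531/3875 = 0.13703
Overall risk P(Y=1) = π·p₁ + (1−π)·p₀ = 0.615×0.20291 + 0.385×0.13703 = 0.17755.
Under exogeneity, PAF = [P(Y=1) − p₀] / P(Y=1).
PAF = (0.17755 − 0.13703) / 0.17755 ≈ 0.2282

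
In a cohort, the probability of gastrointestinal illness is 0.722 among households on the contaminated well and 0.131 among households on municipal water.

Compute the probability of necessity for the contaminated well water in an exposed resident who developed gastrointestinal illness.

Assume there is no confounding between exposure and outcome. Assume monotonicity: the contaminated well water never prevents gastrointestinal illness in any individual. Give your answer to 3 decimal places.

PN ≈ 0.819

Let p₁ = 0.722, p₀ = 0.131.
Under exogeneity and monotonicity, PN = (p₁ − p₀) / p₁.
PN = (0.722 − 0.131) / 0.722 = 0.591 / 0.722 ≈ 0.8186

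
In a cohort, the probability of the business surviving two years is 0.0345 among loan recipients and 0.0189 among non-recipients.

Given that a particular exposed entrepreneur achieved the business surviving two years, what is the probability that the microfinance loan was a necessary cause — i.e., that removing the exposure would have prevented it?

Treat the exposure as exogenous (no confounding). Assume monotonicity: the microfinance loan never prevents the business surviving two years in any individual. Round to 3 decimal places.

Let p₁ = 0.0345, p₀ = 0.0189.
Under exogeneity and monotonicity, PN = (p₁ − p₀) / p₁.
PN = (0.0345 − 0.0189) / 0.0345 = 0.0156 / 0.0345 ≈ 0.4522

PN ≈ 0.452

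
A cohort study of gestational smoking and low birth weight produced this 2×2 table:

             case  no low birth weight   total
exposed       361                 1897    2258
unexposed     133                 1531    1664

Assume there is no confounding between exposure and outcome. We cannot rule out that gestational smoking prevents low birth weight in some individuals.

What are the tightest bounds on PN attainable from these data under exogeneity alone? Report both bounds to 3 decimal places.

0.500 ≤ PN ≤ 1.000

p₁ = P(outcome | exposed) = 361/2258 = 0.15988
p₀ = P(outcome | unexposed) = 133/1664 = 0.079928
Under exogeneity alone the bounds on PN are max{0,(p₁−p₀)/p₁} ≤ PN ≤ min{1,(1−p₀)/p₁}.
  lower = (p₁ − p₀)/p₁ = 0.079948 / 0.15988 ≈ 0.5001
  upper = min{1, (1 − p₀)/p₁} = 0.92007 / 0.15988 ≈ 5.7549 → capped at 1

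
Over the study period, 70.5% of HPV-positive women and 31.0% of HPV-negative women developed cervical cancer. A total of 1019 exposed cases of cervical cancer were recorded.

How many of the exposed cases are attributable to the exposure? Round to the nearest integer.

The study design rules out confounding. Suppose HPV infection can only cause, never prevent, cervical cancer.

p₁ = 0.705, p₀ = 0.31.
PN = (p₁ − p₀)/p₁ = (0.705 − 0.31) / 0.705 ≈ 0.56028.
Attributable cases ≈ PN × (exposed cases) = 0.56028 × 1019 ≈ 570.93.

about 571 cases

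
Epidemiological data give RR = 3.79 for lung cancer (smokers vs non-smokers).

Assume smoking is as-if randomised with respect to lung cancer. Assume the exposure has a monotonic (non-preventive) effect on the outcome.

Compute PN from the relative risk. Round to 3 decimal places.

Under exogeneity and monotonicity, PN = (RR − 1) / RR = 1 − 1/RR.
PN = (3.79 − 1) / 3.79 = 2.79 / 3.79 ≈ 0.7361

PN ≈ 0.736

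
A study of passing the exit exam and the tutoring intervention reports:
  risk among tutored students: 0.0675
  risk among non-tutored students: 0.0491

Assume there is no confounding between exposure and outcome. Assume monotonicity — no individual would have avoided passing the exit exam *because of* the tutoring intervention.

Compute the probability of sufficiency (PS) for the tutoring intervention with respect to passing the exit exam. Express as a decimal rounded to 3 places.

Let p₁ = 0.0675, p₀ = 0.0491.
Under exogeneity and monotonicity, PS = (p₁ − p₀) / (1 − p₀).
PS = (0.0675 − 0.0491) / (1 − 0.0491) = 0.0184 / 0.9509 ≈ 0.0194

PS ≈ 0.019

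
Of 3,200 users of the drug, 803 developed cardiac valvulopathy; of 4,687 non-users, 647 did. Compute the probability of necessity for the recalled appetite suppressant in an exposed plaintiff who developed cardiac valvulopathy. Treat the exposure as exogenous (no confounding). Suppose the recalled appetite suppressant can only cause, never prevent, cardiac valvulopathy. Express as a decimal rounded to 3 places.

p₁ = P(outcome | exposed) = 803/3200 = 0.25094
p₀ = P(outcome | unexposed) = 647/4687 = 0.13804
Under exogeneity and monotonicity, PN = (p₁ − p₀) / p₁.
PN = (0.25094 − 0.13804) / 0.25094 = 0.1129 / 0.25094 ≈ 0.4499

PN ≈ 0.450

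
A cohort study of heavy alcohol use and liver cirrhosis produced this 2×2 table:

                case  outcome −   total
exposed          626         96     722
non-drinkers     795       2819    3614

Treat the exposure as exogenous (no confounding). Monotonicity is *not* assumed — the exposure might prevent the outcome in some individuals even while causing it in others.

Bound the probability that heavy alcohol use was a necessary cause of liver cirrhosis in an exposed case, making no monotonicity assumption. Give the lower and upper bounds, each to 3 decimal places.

0.746 ≤ PN ≤ 0.900

p₁ = P(outcome | exposed) = 626/722 = 0.86704
p₀ = P(outcome | unexposed) = 795/3614 = 0.21998
Under exogeneity alone the bounds on PN are max{0,(p₁−p₀)/p₁} ≤ PN ≤ min{1,(1−p₀)/p₁}.
  lower = (p₁ − p₀)/p₁ = 0.64706 / 0.86704 ≈ 0.7463
  upper = min{1, (1 − p₀)/p₁} = 0.78002 / 0.86704 ≈ 0.8996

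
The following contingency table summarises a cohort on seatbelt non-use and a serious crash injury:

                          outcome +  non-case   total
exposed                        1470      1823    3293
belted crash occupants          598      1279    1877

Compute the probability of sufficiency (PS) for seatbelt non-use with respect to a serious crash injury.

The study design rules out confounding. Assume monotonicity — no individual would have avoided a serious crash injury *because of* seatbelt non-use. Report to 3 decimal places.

p₁ = P(outcome | exposed) = 1470/3293 = 0.4464
p₀ = P(outcome | unexposed) = 598/1877 = 0.31859
Under exogeneity and monotonicity, PS = (p₁ − p₀)/(1 − p₀).
PS = (0.4464 − 0.31859) / 0.68141 ≈ 0.1876

PS ≈ 0.188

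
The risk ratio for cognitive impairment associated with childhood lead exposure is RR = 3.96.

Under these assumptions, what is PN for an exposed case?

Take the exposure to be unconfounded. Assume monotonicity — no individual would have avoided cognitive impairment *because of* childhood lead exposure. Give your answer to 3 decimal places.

PN ≈ 0.747

Under exogeneity and monotonicity, PN = (RR − 1) / RR = 1 − 1/RR.
PN = (3.96 − 1) / 3.96 = 2.96 / 3.96 ≈ 0.7475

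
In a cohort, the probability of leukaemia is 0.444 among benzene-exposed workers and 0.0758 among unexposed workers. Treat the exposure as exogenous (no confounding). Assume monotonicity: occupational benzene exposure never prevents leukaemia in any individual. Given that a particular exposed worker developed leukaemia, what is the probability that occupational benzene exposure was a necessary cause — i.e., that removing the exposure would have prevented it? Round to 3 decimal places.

Let p₁ = 0.444, p₀ = 0.0758.
Under exogeneity and monotonicity, PN = (p₁ − p₀) / p₁.
PN = (0.444 − 0.0758) / 0.444 = 0.3682 / 0.444 ≈ 0.8293

PN ≈ 0.829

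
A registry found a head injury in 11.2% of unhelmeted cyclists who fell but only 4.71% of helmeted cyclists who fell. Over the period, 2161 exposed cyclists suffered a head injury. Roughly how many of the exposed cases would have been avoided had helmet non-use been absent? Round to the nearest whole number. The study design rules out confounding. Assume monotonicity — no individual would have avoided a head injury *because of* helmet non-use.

about 1252 cases

p₁ = 0.112, p₀ = 0.0471.
PN = (p₁ − p₀)/p₁ = (0.112 − 0.0471) / 0.112 ≈ 0.57946.
Attributable cases ≈ PN × (exposed cases) = 0.57946 × 2161 ≈ 1252.22.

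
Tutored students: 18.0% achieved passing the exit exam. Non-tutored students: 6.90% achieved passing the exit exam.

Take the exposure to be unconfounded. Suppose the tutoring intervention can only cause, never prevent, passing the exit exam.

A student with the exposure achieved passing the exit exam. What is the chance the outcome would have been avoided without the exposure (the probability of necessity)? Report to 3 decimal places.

p₁ = 0.18, p₀ = 0.069.
Under exogeneity and monotonicity, PN = (p₁ − p₀) / p₁.
PN = (0.18 − 0.069) / 0.18 = 0.111 / 0.18 ≈ 0.6167

PN ≈ 0.617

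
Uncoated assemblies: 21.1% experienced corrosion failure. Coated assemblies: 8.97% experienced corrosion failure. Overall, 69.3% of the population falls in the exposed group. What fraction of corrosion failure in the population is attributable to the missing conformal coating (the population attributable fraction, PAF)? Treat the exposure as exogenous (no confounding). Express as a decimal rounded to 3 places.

p₁ = 0.211, p₀ = 0.0897.
Overall risk P(Y=1) = π·p₁ + (1−π)·p₀ = 0.693×0.211 + 0.307×0.0897 = 0.17376.
Under exogeneity, PAF = [P(Y=1) − p₀] / P(Y=1).
PAF = (0.17376 − 0.0897) / 0.17376 ≈ 0.4838

PAF ≈ 0.484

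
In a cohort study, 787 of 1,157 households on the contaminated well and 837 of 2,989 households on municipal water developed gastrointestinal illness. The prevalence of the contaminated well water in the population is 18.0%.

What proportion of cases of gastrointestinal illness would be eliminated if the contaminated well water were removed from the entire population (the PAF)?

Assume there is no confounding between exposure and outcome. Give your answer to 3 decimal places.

PAF ≈ 0.205

p₁ = P(outcome | exposed) = 787/1157 = 0.68021
p₀ = P(outcome | unexposed) = 837/2989 = 0.28003
Overall risk P(Y=1) = π·p₁ + (1−π)·p₀ = 0.18×0.68021 + 0.82×0.28003 = 0.35206.
Under exogeneity, PAF = [P(Y=1) − p₀] / P(Y=1).
PAF = (0.35206 − 0.28003) / 0.35206 ≈ 0.2046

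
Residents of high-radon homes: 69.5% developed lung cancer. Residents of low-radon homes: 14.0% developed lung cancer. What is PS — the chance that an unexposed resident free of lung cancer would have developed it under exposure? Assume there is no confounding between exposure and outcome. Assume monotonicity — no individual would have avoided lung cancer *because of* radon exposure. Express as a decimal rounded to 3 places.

PS ≈ 0.645

p₁ = 0.695, p₀ = 0.14.
Under exogeneity and monotonicity, PS = (p₁ − p₀) / (1 − p₀).
PS = (0.695 − 0.14) / (1 − 0.14) = 0.555 / 0.86 ≈ 0.6453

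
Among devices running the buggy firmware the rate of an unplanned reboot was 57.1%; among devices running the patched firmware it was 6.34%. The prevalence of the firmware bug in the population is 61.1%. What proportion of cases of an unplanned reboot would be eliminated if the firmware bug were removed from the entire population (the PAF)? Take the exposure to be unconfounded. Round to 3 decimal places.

p₁ = 0.571, p₀ = 0.0634.
Overall risk P(Y=1) = π·p₁ + (1−π)·p₀ = 0.611×0.571 + 0.389×0.0634 = 0.37354.
Under exogeneity, PAF = [P(Y=1) − p₀] / P(Y=1).
PAF = (0.37354 − 0.0634) / 0.37354 ≈ 0.8303

PAF ≈ 0.830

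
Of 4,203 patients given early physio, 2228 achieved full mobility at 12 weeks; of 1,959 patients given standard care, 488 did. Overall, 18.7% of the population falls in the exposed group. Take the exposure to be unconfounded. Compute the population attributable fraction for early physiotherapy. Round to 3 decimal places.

p₁ = P(outcome | exposed) = 2228/4203 = 0.5301
p₀ = P(outcome | unexposed) = 488/1959 = 0.24911
Overall risk P(Y=1) = π·p₁ + (1−π)·p₀ = 0.187×0.5301 + 0.813×0.24911 = 0.30165.
Under exogeneity, PAF = [P(Y=1) − p₀] / P(Y=1).
PAF = (0.30165 − 0.24911) / 0.30165 ≈ 0.1742

PAF ≈ 0.174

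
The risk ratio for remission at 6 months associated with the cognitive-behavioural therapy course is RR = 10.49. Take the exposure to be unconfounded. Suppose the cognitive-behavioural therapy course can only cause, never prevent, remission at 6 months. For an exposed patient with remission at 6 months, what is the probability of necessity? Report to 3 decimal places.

PN ≈ 0.905

Under exogeneity and monotonicity, PN = (RR − 1) / RR = 1 − 1/RR.
PN = (10.49 − 1) / 10.49 = 9.49 / 10.49 ≈ 0.9047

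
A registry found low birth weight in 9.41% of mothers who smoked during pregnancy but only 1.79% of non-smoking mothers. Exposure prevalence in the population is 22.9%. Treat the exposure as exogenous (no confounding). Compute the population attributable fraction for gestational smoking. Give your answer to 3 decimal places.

p₁ = 0.0941, p₀ = 0.0179.
Overall risk P(Y=1) = π·p₁ + (1−π)·p₀ = 0.229×0.0941 + 0.771×0.0179 = 0.03535.
Under exogeneity, PAF = [P(Y=1) − p₀] / P(Y=1).
PAF = (0.03535 − 0.0179) / 0.03535 ≈ 0.4936

PAF ≈ 0.494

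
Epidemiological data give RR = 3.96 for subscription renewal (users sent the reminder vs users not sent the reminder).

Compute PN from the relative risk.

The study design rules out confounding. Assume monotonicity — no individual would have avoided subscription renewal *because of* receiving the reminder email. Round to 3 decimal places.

PN ≈ 0.747

Under exogeneity and monotonicity, PN = (RR − 1) / RR = 1 − 1/RR.
PN = (3.96 − 1) / 3.96 = 2.96 / 3.96 ≈ 0.7475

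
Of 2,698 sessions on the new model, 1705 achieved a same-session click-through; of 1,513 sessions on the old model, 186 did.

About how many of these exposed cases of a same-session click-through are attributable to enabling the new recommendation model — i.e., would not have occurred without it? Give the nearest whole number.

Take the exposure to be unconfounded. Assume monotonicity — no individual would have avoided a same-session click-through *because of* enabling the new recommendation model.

p₁ = P(outcome | exposed) = 1705/2698 = 0.63195
p₀ = P(outcome | unexposed) = 186/1513 = 0.12293
PN = (p₁ − p₀)/p₁ = (0.63195 − 0.12293) / 0.63195 ≈ 0.80547.
Attributable cases ≈ PN × (exposed cases) = 0.80547 × 1705 ≈ 1373.32.

about 1373 cases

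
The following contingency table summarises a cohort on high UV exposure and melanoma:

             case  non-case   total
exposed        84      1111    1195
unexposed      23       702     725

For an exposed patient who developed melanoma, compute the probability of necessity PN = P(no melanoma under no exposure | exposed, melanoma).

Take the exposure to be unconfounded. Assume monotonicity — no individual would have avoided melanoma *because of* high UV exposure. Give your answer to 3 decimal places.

p₁ = P(outcome | exposed) = 84/1195 = 0.070293
p₀ = P(outcome | unexposed) = 23/725 = 0.031724
Under exogeneity and monotonicity, PN = (p₁ − p₀) / p₁.
PN = (0.070293 − 0.031724) / 0.070293 = 0.038569 / 0.070293 ≈ 0.5487

PN ≈ 0.549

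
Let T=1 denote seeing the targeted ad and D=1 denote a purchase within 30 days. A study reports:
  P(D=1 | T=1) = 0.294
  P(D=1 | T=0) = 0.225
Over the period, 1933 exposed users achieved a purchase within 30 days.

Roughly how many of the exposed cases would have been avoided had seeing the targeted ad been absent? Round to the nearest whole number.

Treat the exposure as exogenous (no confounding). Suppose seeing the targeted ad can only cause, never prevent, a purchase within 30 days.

Let p₁ = 0.294, p₀ = 0.225.
PN = (p₁ − p₀)/p₁ = (0.294 − 0.225) / 0.294 ≈ 0.23469.
Attributable cases ≈ PN × (exposed cases) = 0.23469 × 1933 ≈ 453.66.

about 454 cases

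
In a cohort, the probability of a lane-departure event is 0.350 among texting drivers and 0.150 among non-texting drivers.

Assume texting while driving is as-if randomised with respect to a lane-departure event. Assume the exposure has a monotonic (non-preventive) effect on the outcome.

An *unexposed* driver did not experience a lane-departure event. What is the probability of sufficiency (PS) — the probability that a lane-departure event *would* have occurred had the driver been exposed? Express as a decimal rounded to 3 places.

Let p₁ = 0.35, p₀ = 0.15.
Under exogeneity and monotonicity, PS = (p₁ − p₀) / (1 − p₀).
PS = (0.35 − 0.15) / (1 − 0.15) = 0.2 / 0.85 ≈ 0.2353

PS ≈ 0.235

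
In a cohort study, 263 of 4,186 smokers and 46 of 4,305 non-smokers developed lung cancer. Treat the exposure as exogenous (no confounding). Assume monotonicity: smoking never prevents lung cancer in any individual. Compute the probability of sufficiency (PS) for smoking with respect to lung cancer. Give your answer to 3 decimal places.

PS ≈ 0.053

p₁ = P(outcome | exposed) = 263/4186 = 0.062828
p₀ = P(outcome | unexposed) = 46/4305 = 0.010685
Under exogeneity and monotonicity, PS = (p₁ − p₀) / (1 − p₀).
PS = (0.062828 − 0.010685) / (1 − 0.010685) = 0.052143 / 0.98931 ≈ 0.0527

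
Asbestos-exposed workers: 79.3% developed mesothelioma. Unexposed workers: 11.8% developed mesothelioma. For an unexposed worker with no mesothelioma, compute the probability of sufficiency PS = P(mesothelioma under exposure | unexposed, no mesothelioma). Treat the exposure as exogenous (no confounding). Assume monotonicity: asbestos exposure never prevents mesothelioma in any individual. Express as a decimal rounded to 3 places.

p₁ = 0.793, p₀ = 0.118.
Under exogeneity and monotonicity, PS = (p₁ − p₀) / (1 − p₀).
PS = (0.793 − 0.118) / (1 − 0.118) = 0.675 / 0.882 ≈ 0.7653

PS ≈ 0.765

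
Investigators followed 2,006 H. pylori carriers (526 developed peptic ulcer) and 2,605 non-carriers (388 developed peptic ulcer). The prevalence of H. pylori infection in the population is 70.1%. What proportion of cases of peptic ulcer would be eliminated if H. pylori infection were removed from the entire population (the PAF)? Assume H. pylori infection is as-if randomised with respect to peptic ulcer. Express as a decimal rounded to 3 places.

p₁ = P(outcome | exposed) = 526/2006 = 0.26221
p₀ = P(outcome | unexposed) = 388/2605 = 0.14894
Overall risk P(Y=1) = π·p₁ + (1−π)·p₀ = 0.701×0.26221 + 0.299×0.14894 = 0.22835.
Under exogeneity, PAF = [P(Y=1) − p₀] / P(Y=1).
PAF = (0.22835 − 0.14894) / 0.22835 ≈ 0.3477

PAF ≈ 0.348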